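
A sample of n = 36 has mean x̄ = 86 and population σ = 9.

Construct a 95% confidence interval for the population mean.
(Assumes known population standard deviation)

Answer: (83.0600, 88.9400)

Derivation:
Confidence level: 95%, α = 0.05
z_0.025 = 1.960
SE = σ/√n = 9/√36 = 1.5000
Margin of error = 1.960 × 1.5000 = 2.9400
CI: x̄ ± margin = 86 ± 2.9400
CI: (83.0600, 88.9400)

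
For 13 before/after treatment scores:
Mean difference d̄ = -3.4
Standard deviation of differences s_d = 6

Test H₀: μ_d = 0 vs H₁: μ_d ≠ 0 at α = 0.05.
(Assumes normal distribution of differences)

df = n - 1 = 12
SE = s_d/√n = 6/√13 = 1.6641
t = d̄/SE = -3.4/1.6641 = -2.0431
Critical value: t_{0.025,12} = ±2.179
p-value ≈ 0.0636
Decision: fail to reject H₀

Answer: t = -2.0431, fail to reject H₀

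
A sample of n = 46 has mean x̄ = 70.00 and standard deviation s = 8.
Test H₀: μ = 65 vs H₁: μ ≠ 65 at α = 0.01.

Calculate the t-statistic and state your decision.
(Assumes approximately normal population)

Answer: t = 4.2391, reject H₀

Derivation:
df = n - 1 = 45
SE = s/√n = 8/√46 = 1.1795
t = (x̄ - μ₀)/SE = (70.00 - 65)/1.1795 = 4.2391
Critical value: t_{0.005,45} = ±2.690
p-value ≈ 0.0001
Decision: reject H₀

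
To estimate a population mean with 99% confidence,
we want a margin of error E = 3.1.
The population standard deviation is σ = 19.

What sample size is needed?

z_0.005 = 2.576
n = (z×σ/E)² = (2.576×19/3.1)²
n = 249.2732
Round up: n = 250

Answer: n = 250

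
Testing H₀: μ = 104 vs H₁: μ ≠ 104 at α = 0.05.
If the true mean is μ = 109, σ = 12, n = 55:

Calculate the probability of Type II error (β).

Answer: β ≈ 0.1292

Derivation:
SE = σ/√n = 12/√55 = 1.6181
Critical values: μ₀ ± z_0.025×SE = 104 ± 1.960×1.6181
Acceptance region: (100.8285, 107.1715)
Under H₁ (μ = 109): z_high = (107.1715 - 109)/1.6181 = -1.1300, z_low = (100.8285 - 109)/1.6181 = -5.0501
β = P(not reject | H₁) = Φ(-1.1300) - Φ(-5.0501) ≈ 0.1292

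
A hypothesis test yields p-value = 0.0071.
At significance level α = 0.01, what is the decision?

Compare p-value to α:
0.0071 < 0.01
Decision: reject H₀

Answer: reject H₀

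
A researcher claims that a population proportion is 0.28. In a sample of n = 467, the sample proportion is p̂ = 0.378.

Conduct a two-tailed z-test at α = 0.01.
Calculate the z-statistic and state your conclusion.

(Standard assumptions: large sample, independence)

H₀: p = 0.28, H₁: p ≠ 0.28
Standard error: SE = √(p₀(1-p₀)/n) = √(0.28×0.72/467) = 0.020777
z-statistic: z = (p̂ - p₀)/SE = (0.378 - 0.28)/0.020777 = 4.7168
Critical value: z_0.005 = ±2.576
p-value < 0.0001
Decision: reject H₀ at α = 0.01

Answer: z = 4.7168, reject H₀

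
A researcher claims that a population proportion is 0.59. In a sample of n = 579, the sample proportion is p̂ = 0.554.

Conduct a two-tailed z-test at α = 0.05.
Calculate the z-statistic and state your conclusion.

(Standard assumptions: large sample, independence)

H₀: p = 0.59, H₁: p ≠ 0.59
Standard error: SE = √(p₀(1-p₀)/n) = √(0.59×0.41/579) = 0.020440
z-statistic: z = (p̂ - p₀)/SE = (0.554 - 0.59)/0.020440 = -1.7613
Critical value: z_0.025 = ±1.960
p-value = 0.0782
Decision: fail to reject H₀ at α = 0.05

Answer: z = -1.7613, fail to reject H₀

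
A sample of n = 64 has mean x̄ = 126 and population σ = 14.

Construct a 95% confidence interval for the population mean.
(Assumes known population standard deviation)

Confidence level: 95%, α = 0.05
z_0.025 = 1.960
SE = σ/√n = 14/√64 = 1.7500
Margin of error = 1.960 × 1.7500 = 3.4300
CI: x̄ ± margin = 126 ± 3.4300
CI: (122.5700, 129.4300)

Answer: (122.5700, 129.4300)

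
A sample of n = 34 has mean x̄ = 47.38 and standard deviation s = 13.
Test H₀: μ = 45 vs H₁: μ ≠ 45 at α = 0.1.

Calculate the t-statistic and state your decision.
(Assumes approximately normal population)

df = n - 1 = 33
SE = s/√n = 13/√34 = 2.2295
t = (x̄ - μ₀)/SE = (47.38 - 45)/2.2295 = 1.0675
Critical value: t_{0.05,33} = ±1.692
p-value ≈ 0.2935
Decision: fail to reject H₀

Answer: t = 1.0675, fail to reject H₀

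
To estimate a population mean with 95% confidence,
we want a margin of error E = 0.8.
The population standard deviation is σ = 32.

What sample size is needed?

Answer: n = 6147

Derivation:
z_0.025 = 1.960
n = (z×σ/E)² = (1.960×32/0.8)²
n = 6146.5600
Round up: n = 6147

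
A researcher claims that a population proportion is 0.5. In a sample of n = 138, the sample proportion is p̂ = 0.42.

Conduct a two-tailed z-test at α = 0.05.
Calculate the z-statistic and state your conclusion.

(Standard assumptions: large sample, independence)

Answer: z = -1.8796, fail to reject H₀

Derivation:
H₀: p = 0.5, H₁: p ≠ 0.5
Standard error: SE = √(p₀(1-p₀)/n) = √(0.5×0.5/138) = 0.042563
z-statistic: z = (p̂ - p₀)/SE = (0.42 - 0.5)/0.042563 = -1.8796
Critical value: z_0.025 = ±1.960
p-value = 0.0602
Decision: fail to reject H₀ at α = 0.05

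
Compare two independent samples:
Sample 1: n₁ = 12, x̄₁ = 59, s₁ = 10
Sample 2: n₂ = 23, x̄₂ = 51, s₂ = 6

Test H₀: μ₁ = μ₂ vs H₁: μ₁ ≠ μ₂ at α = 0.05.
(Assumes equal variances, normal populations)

Pooled variance: s²_p = [11×10² + 22×6²]/(33) = 57.3333
s_p = 7.5719
SE = s_p×√(1/n₁ + 1/n₂) = 7.5719×√(1/12 + 1/23) = 2.6964
t = (x̄₁ - x̄₂)/SE = (59 - 51)/2.6964 = 2.9669
df = 33, t-critical = ±2.035
Decision: reject H₀

Answer: t = 2.9669, reject H₀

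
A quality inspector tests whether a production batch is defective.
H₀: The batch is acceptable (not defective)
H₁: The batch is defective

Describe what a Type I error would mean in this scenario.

Type I error (α): Rejecting H₀ when H₀ is true
Type II error (β): Failing to reject H₀ when H₁ is true

Answer: Rejecting an acceptable batch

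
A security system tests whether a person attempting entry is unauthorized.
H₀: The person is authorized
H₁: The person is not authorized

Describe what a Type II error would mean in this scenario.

Answer: Granting entry to an unauthorized person

Derivation:
Type I error (α): Rejecting H₀ when H₀ is true
Type II error (β): Failing to reject H₀ when H₁ is true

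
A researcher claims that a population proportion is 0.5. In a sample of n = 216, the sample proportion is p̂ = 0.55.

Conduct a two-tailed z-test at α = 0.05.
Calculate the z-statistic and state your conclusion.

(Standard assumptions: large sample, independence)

H₀: p = 0.5, H₁: p ≠ 0.5
Standard error: SE = √(p₀(1-p₀)/n) = √(0.5×0.5/216) = 0.034021
z-statistic: z = (p̂ - p₀)/SE = (0.55 - 0.5)/0.034021 = 1.4697
Critical value: z_0.025 = ±1.960
p-value = 0.1416
Decision: fail to reject H₀ at α = 0.05

Answer: z = 1.4697, fail to reject H₀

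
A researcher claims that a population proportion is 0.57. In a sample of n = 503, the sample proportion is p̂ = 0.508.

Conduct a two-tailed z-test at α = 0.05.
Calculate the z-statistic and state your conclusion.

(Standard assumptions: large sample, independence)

Answer: z = -2.8087, reject H₀

Derivation:
H₀: p = 0.57, H₁: p ≠ 0.57
Standard error: SE = √(p₀(1-p₀)/n) = √(0.57×0.43/503) = 0.022074
z-statistic: z = (p̂ - p₀)/SE = (0.508 - 0.57)/0.022074 = -2.8087
Critical value: z_0.025 = ±1.960
p-value = 0.0050
Decision: reject H₀ at α = 0.05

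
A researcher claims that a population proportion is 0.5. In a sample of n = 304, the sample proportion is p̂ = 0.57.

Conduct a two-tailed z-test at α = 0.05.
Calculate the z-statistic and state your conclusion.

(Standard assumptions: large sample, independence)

Answer: z = 2.4410, reject H₀

Derivation:
H₀: p = 0.5, H₁: p ≠ 0.5
Standard error: SE = √(p₀(1-p₀)/n) = √(0.5×0.5/304) = 0.028677
z-statistic: z = (p̂ - p₀)/SE = (0.57 - 0.5)/0.028677 = 2.4410
Critical value: z_0.025 = ±1.960
p-value = 0.0146
Decision: reject H₀ at α = 0.05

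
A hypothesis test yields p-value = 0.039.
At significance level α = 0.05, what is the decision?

Compare p-value to α:
0.039 < 0.05
Decision: reject H₀

Answer: reject H₀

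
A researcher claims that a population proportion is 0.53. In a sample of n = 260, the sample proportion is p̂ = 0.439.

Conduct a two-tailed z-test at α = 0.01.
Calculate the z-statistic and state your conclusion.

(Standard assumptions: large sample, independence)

Answer: z = -2.9399, reject H₀

Derivation:
H₀: p = 0.53, H₁: p ≠ 0.53
Standard error: SE = √(p₀(1-p₀)/n) = √(0.53×0.47/260) = 0.030953
z-statistic: z = (p̂ - p₀)/SE = (0.439 - 0.53)/0.030953 = -2.9399
Critical value: z_0.005 = ±2.576
p-value = 0.0033
Decision: reject H₀ at α = 0.01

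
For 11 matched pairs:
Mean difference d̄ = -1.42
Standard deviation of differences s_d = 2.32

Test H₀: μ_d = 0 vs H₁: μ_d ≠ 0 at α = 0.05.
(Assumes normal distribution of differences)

Answer: t = -2.0300, fail to reject H₀

Derivation:
df = n - 1 = 10
SE = s_d/√n = 2.32/√11 = 0.6995
t = d̄/SE = -1.42/0.6995 = -2.0300
Critical value: t_{0.025,10} = ±2.228
p-value ≈ 0.0698
Decision: fail to reject H₀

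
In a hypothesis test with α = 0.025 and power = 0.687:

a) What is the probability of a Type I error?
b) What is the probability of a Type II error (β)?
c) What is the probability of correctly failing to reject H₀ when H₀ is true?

Answer: a) 0.025, b) 0.313, c) 0.975

Derivation:
a) Type I error probability = α = 0.025
b) Power = P(reject H₀ | H₁ true) = 1 - β = 0.687, so Type II error probability = β = 1 - Power = 0.313
c) P(fail to reject H₀ | H₀ true) = 1 - α = 0.975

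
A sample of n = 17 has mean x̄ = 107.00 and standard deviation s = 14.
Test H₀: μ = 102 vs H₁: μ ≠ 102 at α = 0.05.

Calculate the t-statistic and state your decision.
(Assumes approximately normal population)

df = n - 1 = 16
SE = s/√n = 14/√17 = 3.3955
t = (x̄ - μ₀)/SE = (107.00 - 102)/3.3955 = 1.4725
Critical value: t_{0.025,16} = ±2.120
p-value ≈ 0.1603
Decision: fail to reject H₀

Answer: t = 1.4725, fail to reject H₀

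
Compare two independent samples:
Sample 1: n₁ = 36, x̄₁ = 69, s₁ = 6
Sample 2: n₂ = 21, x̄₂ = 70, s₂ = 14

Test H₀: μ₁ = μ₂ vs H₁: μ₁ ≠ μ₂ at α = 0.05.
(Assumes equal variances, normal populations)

Pooled variance: s²_p = [35×6² + 20×14²]/(55) = 94.1818
s_p = 9.7047
SE = s_p×√(1/n₁ + 1/n₂) = 9.7047×√(1/36 + 1/21) = 2.6648
t = (x̄₁ - x̄₂)/SE = (69 - 70)/2.6648 = -0.3753
df = 55, t-critical = ±2.004
Decision: fail to reject H₀

Answer: t = -0.3753, fail to reject H₀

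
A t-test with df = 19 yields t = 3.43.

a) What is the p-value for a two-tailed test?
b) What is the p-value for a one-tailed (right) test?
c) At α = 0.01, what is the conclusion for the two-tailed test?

Using t-distribution with df = 19:
a) Two-tailed: p = 2×P(T > 3.43) = 0.0028
b) One-tailed: p = P(T > 3.43) = 0.0014
c) 0.0028 < 0.01, reject H₀

Answer: a) 0.0028, b) 0.0014, c) reject H₀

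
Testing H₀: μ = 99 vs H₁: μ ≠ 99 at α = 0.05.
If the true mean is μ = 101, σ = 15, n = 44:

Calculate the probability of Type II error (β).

Answer: β ≈ 0.8567

Derivation:
SE = σ/√n = 15/√44 = 2.2613
Critical values: μ₀ ± z_0.025×SE = 99 ± 1.960×2.2613
Acceptance region: (94.5679, 103.4321)
Under H₁ (μ = 101): z_high = (103.4321 - 101)/2.2613 = 1.0755, z_low = (94.5679 - 101)/2.2613 = -2.8444
β = P(not reject | H₁) = Φ(1.0755) - Φ(-2.8444) ≈ 0.8567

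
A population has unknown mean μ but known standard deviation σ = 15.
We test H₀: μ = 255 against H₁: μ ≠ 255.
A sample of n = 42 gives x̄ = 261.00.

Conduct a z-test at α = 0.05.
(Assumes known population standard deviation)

Answer: z = 2.5922, reject H₀

Derivation:
Standard error: SE = σ/√n = 15/√42 = 2.3146
z-statistic: z = (x̄ - μ₀)/SE = (261.00 - 255)/2.3146 = 2.5922
Critical value: ±1.960
p-value = 0.0095
Decision: reject H₀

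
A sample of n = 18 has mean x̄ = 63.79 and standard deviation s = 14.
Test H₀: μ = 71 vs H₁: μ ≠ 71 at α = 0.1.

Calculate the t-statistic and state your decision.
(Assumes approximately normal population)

df = n - 1 = 17
SE = s/√n = 14/√18 = 3.2998
t = (x̄ - μ₀)/SE = (63.79 - 71)/3.2998 = -2.1850
Critical value: t_{0.05,17} = ±1.740
p-value ≈ 0.0432
Decision: reject H₀

Answer: t = -2.1850, reject H₀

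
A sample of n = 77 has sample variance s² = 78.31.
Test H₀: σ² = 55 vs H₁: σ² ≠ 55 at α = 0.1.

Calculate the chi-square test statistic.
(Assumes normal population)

df = n - 1 = 76
χ² = (n-1)s²/σ₀² = 76×78.31/55 = 108.2102
Critical values: χ²_{0.95,76} = 56.920, χ²_{0.05,76} = 97.351
Rejection region: χ² < 56.920 or χ² > 97.351
Decision: reject H₀

Answer: χ² = 108.2102, reject H₀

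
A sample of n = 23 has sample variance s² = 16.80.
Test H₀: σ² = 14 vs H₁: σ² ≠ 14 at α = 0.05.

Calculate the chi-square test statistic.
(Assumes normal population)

Answer: χ² = 26.4000, fail to reject H₀

Derivation:
df = n - 1 = 22
χ² = (n-1)s²/σ₀² = 22×16.80/14 = 26.4000
Critical values: χ²_{0.975,22} = 10.982, χ²_{0.025,22} = 36.781
Rejection region: χ² < 10.982 or χ² > 36.781
Decision: fail to reject H₀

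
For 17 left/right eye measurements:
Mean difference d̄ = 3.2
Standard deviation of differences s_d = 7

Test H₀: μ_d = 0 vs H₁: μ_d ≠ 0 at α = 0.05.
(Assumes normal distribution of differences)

Answer: t = 1.8849, fail to reject H₀

Derivation:
df = n - 1 = 16
SE = s_d/√n = 7/√17 = 1.6977
t = d̄/SE = 3.2/1.6977 = 1.8849
Critical value: t_{0.025,16} = ±2.120
p-value ≈ 0.0777
Decision: fail to reject H₀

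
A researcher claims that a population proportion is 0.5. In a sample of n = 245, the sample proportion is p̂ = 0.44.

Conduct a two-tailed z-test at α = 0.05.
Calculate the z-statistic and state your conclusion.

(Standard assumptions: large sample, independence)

H₀: p = 0.5, H₁: p ≠ 0.5
Standard error: SE = √(p₀(1-p₀)/n) = √(0.5×0.5/245) = 0.031944
z-statistic: z = (p̂ - p₀)/SE = (0.44 - 0.5)/0.031944 = -1.8783
Critical value: z_0.025 = ±1.960
p-value = 0.0603
Decision: fail to reject H₀ at α = 0.05

Answer: z = -1.8783, fail to reject H₀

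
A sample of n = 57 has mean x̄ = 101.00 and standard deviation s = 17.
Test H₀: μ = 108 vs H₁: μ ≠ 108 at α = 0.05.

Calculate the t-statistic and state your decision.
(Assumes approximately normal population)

Answer: t = -3.1088, reject H₀

Derivation:
df = n - 1 = 56
SE = s/√n = 17/√57 = 2.2517
t = (x̄ - μ₀)/SE = (101.00 - 108)/2.2517 = -3.1088
Critical value: t_{0.025,56} = ±2.003
p-value ≈ 0.0030
Decision: reject H₀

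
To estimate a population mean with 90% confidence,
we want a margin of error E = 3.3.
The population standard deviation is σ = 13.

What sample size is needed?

z_0.05 = 1.645
n = (z×σ/E)² = (1.645×13/3.3)²
n = 41.9943
Round up: n = 42

Answer: n = 42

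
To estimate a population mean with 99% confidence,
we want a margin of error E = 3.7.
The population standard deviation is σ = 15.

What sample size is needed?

Answer: n = 110

Derivation:
z_0.005 = 2.576
n = (z×σ/E)² = (2.576×15/3.7)²
n = 109.0613
Round up: n = 110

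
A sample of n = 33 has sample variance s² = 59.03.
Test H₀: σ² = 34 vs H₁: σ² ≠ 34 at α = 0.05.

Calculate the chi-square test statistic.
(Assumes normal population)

df = n - 1 = 32
χ² = (n-1)s²/σ₀² = 32×59.03/34 = 55.5576
Critical values: χ²_{0.975,32} = 18.291, χ²_{0.025,32} = 49.480
Rejection region: χ² < 18.291 or χ² > 49.480
Decision: reject H₀

Answer: χ² = 55.5576, reject H₀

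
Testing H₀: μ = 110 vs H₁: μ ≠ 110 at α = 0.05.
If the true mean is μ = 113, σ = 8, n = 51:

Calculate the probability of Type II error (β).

Answer: β ≈ 0.2363

Derivation:
SE = σ/√n = 8/√51 = 1.1202
Critical values: μ₀ ± z_0.025×SE = 110 ± 1.960×1.1202
Acceptance region: (107.8044, 112.1956)
Under H₁ (μ = 113): z_high = (112.1956 - 113)/1.1202 = -0.7181, z_low = (107.8044 - 113)/1.1202 = -4.6381
β = P(not reject | H₁) = Φ(-0.7181) - Φ(-4.6381) ≈ 0.2363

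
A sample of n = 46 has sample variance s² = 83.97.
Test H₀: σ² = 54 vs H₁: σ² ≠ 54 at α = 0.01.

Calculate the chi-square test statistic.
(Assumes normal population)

df = n - 1 = 45
χ² = (n-1)s²/σ₀² = 45×83.97/54 = 69.9750
Critical values: χ²_{0.995,45} = 24.311, χ²_{0.005,45} = 73.166
Rejection region: χ² < 24.311 or χ² > 73.166
Decision: fail to reject H₀

Answer: χ² = 69.9750, fail to reject H₀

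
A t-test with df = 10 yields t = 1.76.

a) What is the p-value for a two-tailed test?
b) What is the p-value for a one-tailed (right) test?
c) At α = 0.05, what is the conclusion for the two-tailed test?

Answer: a) 0.1089, b) 0.0545, c) fail to reject H₀

Derivation:
Using t-distribution with df = 10:
a) Two-tailed: p = 2×P(T > 1.76) = 0.1089
b) One-tailed: p = P(T > 1.76) = 0.0545
c) 0.1089 ≥ 0.05, fail to reject H₀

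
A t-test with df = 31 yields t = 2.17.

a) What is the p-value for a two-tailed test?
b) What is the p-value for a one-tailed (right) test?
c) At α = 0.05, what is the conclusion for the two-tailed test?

Using t-distribution with df = 31:
a) Two-tailed: p = 2×P(T > 2.17) = 0.0378
b) One-tailed: p = P(T > 2.17) = 0.0189
c) 0.0378 < 0.05, reject H₀

Answer: a) 0.0378, b) 0.0189, c) reject H₀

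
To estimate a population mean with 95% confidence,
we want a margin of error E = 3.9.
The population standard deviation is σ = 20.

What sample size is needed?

Answer: n = 102

Derivation:
z_0.025 = 1.960
n = (z×σ/E)² = (1.960×20/3.9)²
n = 101.0283
Round up: n = 102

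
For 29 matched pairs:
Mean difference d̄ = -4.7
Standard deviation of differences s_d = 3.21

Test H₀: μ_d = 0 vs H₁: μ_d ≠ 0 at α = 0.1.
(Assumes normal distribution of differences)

Answer: t = -7.8846, reject H₀

Derivation:
df = n - 1 = 28
SE = s_d/√n = 3.21/√29 = 0.5961
t = d̄/SE = -4.7/0.5961 = -7.8846
Critical value: t_{0.05,28} = ±1.701
p-value < 0.0001
Decision: reject H₀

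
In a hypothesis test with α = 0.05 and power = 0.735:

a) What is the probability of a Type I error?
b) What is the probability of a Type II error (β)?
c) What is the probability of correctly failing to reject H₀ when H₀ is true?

Answer: a) 0.05, b) 0.265, c) 0.95

Derivation:
a) Type I error probability = α = 0.05
b) Power = P(reject H₀ | H₁ true) = 1 - β = 0.735, so Type II error probability = β = 1 - Power = 0.265
c) P(fail to reject H₀ | H₀ true) = 1 - α = 0.95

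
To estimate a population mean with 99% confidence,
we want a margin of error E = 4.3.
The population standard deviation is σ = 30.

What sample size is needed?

Answer: n = 323

Derivation:
z_0.005 = 2.576
n = (z×σ/E)² = (2.576×30/4.3)²
n = 322.9961
Round up: n = 323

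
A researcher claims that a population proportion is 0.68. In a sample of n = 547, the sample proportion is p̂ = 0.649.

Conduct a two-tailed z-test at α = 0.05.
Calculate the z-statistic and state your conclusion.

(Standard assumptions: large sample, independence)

Answer: z = -1.5543, fail to reject H₀

Derivation:
H₀: p = 0.68, H₁: p ≠ 0.68
Standard error: SE = √(p₀(1-p₀)/n) = √(0.68×0.32/547) = 0.019945
z-statistic: z = (p̂ - p₀)/SE = (0.649 - 0.68)/0.019945 = -1.5543
Critical value: z_0.025 = ±1.960
p-value = 0.1201
Decision: fail to reject H₀ at α = 0.05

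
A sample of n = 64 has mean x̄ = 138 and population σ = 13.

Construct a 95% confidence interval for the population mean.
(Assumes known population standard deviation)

Confidence level: 95%, α = 0.05
z_0.025 = 1.960
SE = σ/√n = 13/√64 = 1.6250
Margin of error = 1.960 × 1.6250 = 3.1850
CI: x̄ ± margin = 138 ± 3.1850
CI: (134.8150, 141.1850)

Answer: (134.8150, 141.1850)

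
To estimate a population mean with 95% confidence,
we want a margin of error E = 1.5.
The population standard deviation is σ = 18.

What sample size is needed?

Answer: n = 554

Derivation:
z_0.025 = 1.960
n = (z×σ/E)² = (1.960×18/1.5)²
n = 553.1904
Round up: n = 554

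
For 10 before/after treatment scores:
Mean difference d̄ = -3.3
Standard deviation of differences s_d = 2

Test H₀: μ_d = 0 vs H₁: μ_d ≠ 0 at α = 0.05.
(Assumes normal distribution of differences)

df = n - 1 = 9
SE = s_d/√n = 2/√10 = 0.6325
t = d̄/SE = -3.3/0.6325 = -5.2174
Critical value: t_{0.025,9} = ±2.262
p-value ≈ 0.0006
Decision: reject H₀

Answer: t = -5.2174, reject H₀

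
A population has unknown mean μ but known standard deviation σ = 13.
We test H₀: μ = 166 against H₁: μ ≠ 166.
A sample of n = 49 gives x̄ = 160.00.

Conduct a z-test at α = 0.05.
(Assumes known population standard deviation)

Standard error: SE = σ/√n = 13/√49 = 1.8571
z-statistic: z = (x̄ - μ₀)/SE = (160.00 - 166)/1.8571 = -3.2308
Critical value: ±1.960
p-value = 0.0012
Decision: reject H₀

Answer: z = -3.2308, reject H₀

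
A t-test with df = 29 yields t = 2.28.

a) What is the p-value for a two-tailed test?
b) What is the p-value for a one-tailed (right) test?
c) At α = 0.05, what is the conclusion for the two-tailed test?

Using t-distribution with df = 29:
a) Two-tailed: p = 2×P(T > 2.28) = 0.0301
b) One-tailed: p = P(T > 2.28) = 0.0151
c) 0.0301 < 0.05, reject H₀

Answer: a) 0.0301, b) 0.0151, c) reject H₀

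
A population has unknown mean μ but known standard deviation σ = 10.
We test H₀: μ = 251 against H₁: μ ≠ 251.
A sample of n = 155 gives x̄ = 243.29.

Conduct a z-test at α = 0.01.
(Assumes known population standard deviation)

Answer: z = -9.5991, reject H₀

Derivation:
Standard error: SE = σ/√n = 10/√155 = 0.8032
z-statistic: z = (x̄ - μ₀)/SE = (243.29 - 251)/0.8032 = -9.5991
Critical value: ±2.576
p-value < 0.0001
Decision: reject H₀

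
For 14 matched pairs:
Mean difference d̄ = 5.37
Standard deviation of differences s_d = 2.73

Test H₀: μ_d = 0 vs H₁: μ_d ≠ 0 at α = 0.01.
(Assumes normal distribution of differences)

df = n - 1 = 13
SE = s_d/√n = 2.73/√14 = 0.7296
t = d̄/SE = 5.37/0.7296 = 7.3602
Critical value: t_{0.005,13} = ±3.012
p-value < 0.0001
Decision: reject H₀

Answer: t = 7.3602, reject H₀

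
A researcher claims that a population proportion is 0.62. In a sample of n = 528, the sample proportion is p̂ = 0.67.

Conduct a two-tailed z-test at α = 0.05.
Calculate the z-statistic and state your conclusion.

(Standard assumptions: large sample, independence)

H₀: p = 0.62, H₁: p ≠ 0.62
Standard error: SE = √(p₀(1-p₀)/n) = √(0.62×0.38/528) = 0.021124
z-statistic: z = (p̂ - p₀)/SE = (0.67 - 0.62)/0.021124 = 2.3670
Critical value: z_0.025 = ±1.960
p-value = 0.0179
Decision: reject H₀ at α = 0.05

Answer: z = 2.3670, reject H₀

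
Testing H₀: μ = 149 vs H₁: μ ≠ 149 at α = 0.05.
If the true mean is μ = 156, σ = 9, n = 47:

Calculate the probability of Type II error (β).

Answer: β ≈ 0.0004

Derivation:
SE = σ/√n = 9/√47 = 1.3128
Critical values: μ₀ ± z_0.025×SE = 149 ± 1.960×1.3128
Acceptance region: (146.4269, 151.5731)
Under H₁ (μ = 156): z_high = (151.5731 - 156)/1.3128 = -3.3721, z_low = (146.4269 - 156)/1.3128 = -7.2921
β = P(not reject | H₁) = Φ(-3.3721) - Φ(-7.2921) ≈ 0.0004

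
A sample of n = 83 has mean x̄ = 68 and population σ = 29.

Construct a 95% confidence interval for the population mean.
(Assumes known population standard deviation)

Confidence level: 95%, α = 0.05
z_0.025 = 1.960
SE = σ/√n = 29/√83 = 3.1832
Margin of error = 1.960 × 3.1832 = 6.2391
CI: x̄ ± margin = 68 ± 6.2391
CI: (61.7609, 74.2391)

Answer: (61.7609, 74.2391)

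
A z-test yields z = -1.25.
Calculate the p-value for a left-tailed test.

Answer: p-value ≈ 0.1056

Derivation:
For z = -1.25:
p = P(Z < -1.25) = Φ(-1.25) = 0.1056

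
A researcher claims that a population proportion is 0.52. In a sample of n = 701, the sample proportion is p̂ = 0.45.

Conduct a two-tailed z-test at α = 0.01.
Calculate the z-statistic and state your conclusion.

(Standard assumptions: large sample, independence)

Answer: z = -3.7096, reject H₀

Derivation:
H₀: p = 0.52, H₁: p ≠ 0.52
Standard error: SE = √(p₀(1-p₀)/n) = √(0.52×0.48/701) = 0.018870
z-statistic: z = (p̂ - p₀)/SE = (0.45 - 0.52)/0.018870 = -3.7096
Critical value: z_0.005 = ±2.576
p-value = 0.0002
Decision: reject H₀ at α = 0.01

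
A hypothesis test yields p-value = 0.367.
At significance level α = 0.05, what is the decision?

Compare p-value to α:
0.367 ≥ 0.05
Decision: fail to reject H₀

Answer: fail to reject H₀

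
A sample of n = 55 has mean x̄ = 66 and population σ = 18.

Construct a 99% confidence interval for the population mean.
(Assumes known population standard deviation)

Answer: (59.7478, 72.2522)

Derivation:
Confidence level: 99%, α = 0.01
z_0.005 = 2.576
SE = σ/√n = 18/√55 = 2.4271
Margin of error = 2.576 × 2.4271 = 6.2522
CI: x̄ ± margin = 66 ± 6.2522
CI: (59.7478, 72.2522)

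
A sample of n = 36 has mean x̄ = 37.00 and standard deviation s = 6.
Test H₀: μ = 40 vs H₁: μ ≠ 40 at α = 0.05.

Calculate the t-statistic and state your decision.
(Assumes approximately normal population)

df = n - 1 = 35
SE = s/√n = 6/√36 = 1.0000
t = (x̄ - μ₀)/SE = (37.00 - 40)/1.0000 = -3.0000
Critical value: t_{0.025,35} = ±2.030
p-value ≈ 0.0049
Decision: reject H₀

Answer: t = -3.0000, reject H₀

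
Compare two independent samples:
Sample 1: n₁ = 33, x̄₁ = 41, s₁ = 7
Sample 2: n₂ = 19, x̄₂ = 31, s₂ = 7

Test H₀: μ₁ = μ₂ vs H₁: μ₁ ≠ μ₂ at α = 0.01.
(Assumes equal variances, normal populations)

Answer: t = 4.9606, reject H₀

Derivation:
Pooled variance: s²_p = [32×7² + 18×7²]/(50) = 49.0000
s_p = 7.0000
SE = s_p×√(1/n₁ + 1/n₂) = 7.0000×√(1/33 + 1/19) = 2.0159
t = (x̄₁ - x̄₂)/SE = (41 - 31)/2.0159 = 4.9606
df = 50, t-critical = ±2.678
Decision: reject H₀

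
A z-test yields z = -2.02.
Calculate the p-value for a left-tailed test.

For z = -2.02:
p = P(Z < -2.02) = Φ(-2.02) = 0.0217

Answer: p-value ≈ 0.0217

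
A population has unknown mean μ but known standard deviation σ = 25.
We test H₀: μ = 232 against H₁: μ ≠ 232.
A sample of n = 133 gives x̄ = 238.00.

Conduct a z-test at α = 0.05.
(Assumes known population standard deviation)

Answer: z = 2.7678, reject H₀

Derivation:
Standard error: SE = σ/√n = 25/√133 = 2.1678
z-statistic: z = (x̄ - μ₀)/SE = (238.00 - 232)/2.1678 = 2.7678
Critical value: ±1.960
p-value = 0.0056
Decision: reject H₀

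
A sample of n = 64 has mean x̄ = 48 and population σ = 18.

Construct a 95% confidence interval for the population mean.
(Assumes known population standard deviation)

Answer: (43.5900, 52.4100)

Derivation:
Confidence level: 95%, α = 0.05
z_0.025 = 1.960
SE = σ/√n = 18/√64 = 2.2500
Margin of error = 1.960 × 2.2500 = 4.4100
CI: x̄ ± margin = 48 ± 4.4100
CI: (43.5900, 52.4100)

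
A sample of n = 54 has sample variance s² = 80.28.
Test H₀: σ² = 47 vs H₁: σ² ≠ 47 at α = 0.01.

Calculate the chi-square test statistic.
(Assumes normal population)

Answer: χ² = 90.5285, reject H₀

Derivation:
df = n - 1 = 53
χ² = (n-1)s²/σ₀² = 53×80.28/47 = 90.5285
Critical values: χ²_{0.995,53} = 30.230, χ²_{0.005,53} = 83.253
Rejection region: χ² < 30.230 or χ² > 83.253
Decision: reject H₀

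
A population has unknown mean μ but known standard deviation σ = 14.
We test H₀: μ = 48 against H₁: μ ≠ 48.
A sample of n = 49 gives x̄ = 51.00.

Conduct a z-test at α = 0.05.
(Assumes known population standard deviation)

Answer: z = 1.5000, fail to reject H₀

Derivation:
Standard error: SE = σ/√n = 14/√49 = 2.0000
z-statistic: z = (x̄ - μ₀)/SE = (51.00 - 48)/2.0000 = 1.5000
Critical value: ±1.960
p-value = 0.1336
Decision: fail to reject H₀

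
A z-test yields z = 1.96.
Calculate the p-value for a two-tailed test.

For z = 1.96:
p = 2×P(Z > |1.96|) = 2×(1 - Φ(1.96)) = 0.0500

Answer: p-value ≈ 0.0500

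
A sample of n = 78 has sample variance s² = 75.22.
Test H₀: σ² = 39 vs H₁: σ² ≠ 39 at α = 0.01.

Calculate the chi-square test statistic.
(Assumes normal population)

df = n - 1 = 77
χ² = (n-1)s²/σ₀² = 77×75.22/39 = 148.5113
Critical values: χ²_{0.995,77} = 48.788, χ²_{0.005,77} = 112.704
Rejection region: χ² < 48.788 or χ² > 112.704
Decision: reject H₀

Answer: χ² = 148.5113, reject H₀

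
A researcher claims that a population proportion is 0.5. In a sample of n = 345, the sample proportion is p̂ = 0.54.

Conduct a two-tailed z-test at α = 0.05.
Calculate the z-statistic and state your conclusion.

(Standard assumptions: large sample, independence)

Answer: z = 1.4859, fail to reject H₀

Derivation:
H₀: p = 0.5, H₁: p ≠ 0.5
Standard error: SE = √(p₀(1-p₀)/n) = √(0.5×0.5/345) = 0.026919
z-statistic: z = (p̂ - p₀)/SE = (0.54 - 0.5)/0.026919 = 1.4859
Critical value: z_0.025 = ±1.960
p-value = 0.1373
Decision: fail to reject H₀ at α = 0.05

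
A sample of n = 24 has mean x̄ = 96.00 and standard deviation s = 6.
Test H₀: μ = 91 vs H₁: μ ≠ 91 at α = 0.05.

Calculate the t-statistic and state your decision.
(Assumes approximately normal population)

df = n - 1 = 23
SE = s/√n = 6/√24 = 1.2247
t = (x̄ - μ₀)/SE = (96.00 - 91)/1.2247 = 4.0826
Critical value: t_{0.025,23} = ±2.069
p-value ≈ 0.0005
Decision: reject H₀

Answer: t = 4.0826, reject H₀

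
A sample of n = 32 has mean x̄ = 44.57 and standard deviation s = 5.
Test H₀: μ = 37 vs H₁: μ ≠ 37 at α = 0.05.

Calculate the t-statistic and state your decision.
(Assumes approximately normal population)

df = n - 1 = 31
SE = s/√n = 5/√32 = 0.8839
t = (x̄ - μ₀)/SE = (44.57 - 37)/0.8839 = 8.5643
Critical value: t_{0.025,31} = ±2.040
p-value < 0.0001
Decision: reject H₀

Answer: t = 8.5643, reject H₀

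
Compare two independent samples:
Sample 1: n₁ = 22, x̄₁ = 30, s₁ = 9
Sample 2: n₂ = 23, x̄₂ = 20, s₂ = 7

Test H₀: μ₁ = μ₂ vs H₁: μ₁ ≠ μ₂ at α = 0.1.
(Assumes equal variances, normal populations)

Pooled variance: s²_p = [21×9² + 22×7²]/(43) = 64.6279
s_p = 8.0391
SE = s_p×√(1/n₁ + 1/n₂) = 8.0391×√(1/22 + 1/23) = 2.3974
t = (x̄₁ - x̄₂)/SE = (30 - 20)/2.3974 = 4.1712
df = 43, t-critical = ±1.681
Decision: reject H₀

Answer: t = 4.1712, reject H₀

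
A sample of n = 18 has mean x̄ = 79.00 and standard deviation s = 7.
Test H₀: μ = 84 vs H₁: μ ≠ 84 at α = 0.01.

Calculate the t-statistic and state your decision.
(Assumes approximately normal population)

df = n - 1 = 17
SE = s/√n = 7/√18 = 1.6499
t = (x̄ - μ₀)/SE = (79.00 - 84)/1.6499 = -3.0305
Critical value: t_{0.005,17} = ±2.898
p-value ≈ 0.0075
Decision: reject H₀

Answer: t = -3.0305, reject H₀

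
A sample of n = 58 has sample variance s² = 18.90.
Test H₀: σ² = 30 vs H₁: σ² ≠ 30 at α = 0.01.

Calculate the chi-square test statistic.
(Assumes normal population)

df = n - 1 = 57
χ² = (n-1)s²/σ₀² = 57×18.90/30 = 35.9100
Critical values: χ²_{0.995,57} = 33.248, χ²_{0.005,57} = 88.236
Rejection region: χ² < 33.248 or χ² > 88.236
Decision: fail to reject H₀

Answer: χ² = 35.9100, fail to reject H₀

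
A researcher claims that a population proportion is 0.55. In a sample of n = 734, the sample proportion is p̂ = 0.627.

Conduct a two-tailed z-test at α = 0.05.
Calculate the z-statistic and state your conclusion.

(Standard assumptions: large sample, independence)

H₀: p = 0.55, H₁: p ≠ 0.55
Standard error: SE = √(p₀(1-p₀)/n) = √(0.55×0.45/734) = 0.018363
z-statistic: z = (p̂ - p₀)/SE = (0.627 - 0.55)/0.018363 = 4.1932
Critical value: z_0.025 = ±1.960
p-value < 0.0001
Decision: reject H₀ at α = 0.05

Answer: z = 4.1932, reject H₀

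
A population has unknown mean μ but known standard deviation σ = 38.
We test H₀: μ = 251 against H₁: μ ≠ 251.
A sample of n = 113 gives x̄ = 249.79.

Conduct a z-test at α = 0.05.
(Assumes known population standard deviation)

Answer: z = -0.3385, fail to reject H₀

Derivation:
Standard error: SE = σ/√n = 38/√113 = 3.5747
z-statistic: z = (x̄ - μ₀)/SE = (249.79 - 251)/3.5747 = -0.3385
Critical value: ±1.960
p-value = 0.7350
Decision: fail to reject H₀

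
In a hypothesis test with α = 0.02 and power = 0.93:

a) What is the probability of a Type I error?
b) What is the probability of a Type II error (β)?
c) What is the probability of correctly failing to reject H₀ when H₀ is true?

a) Type I error probability = α = 0.02
b) Power = P(reject H₀ | H₁ true) = 1 - β = 0.93, so Type II error probability = β = 1 - Power = 0.07
c) P(fail to reject H₀ | H₀ true) = 1 - α = 0.98

Answer: a) 0.02, b) 0.07, c) 0.98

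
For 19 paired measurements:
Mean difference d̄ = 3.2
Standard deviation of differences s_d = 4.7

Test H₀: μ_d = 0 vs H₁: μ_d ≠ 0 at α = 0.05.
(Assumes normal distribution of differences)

Answer: t = 2.9676, reject H₀

Derivation:
df = n - 1 = 18
SE = s_d/√n = 4.7/√19 = 1.0783
t = d̄/SE = 3.2/1.0783 = 2.9676
Critical value: t_{0.025,18} = ±2.101
p-value ≈ 0.0082
Decision: reject H₀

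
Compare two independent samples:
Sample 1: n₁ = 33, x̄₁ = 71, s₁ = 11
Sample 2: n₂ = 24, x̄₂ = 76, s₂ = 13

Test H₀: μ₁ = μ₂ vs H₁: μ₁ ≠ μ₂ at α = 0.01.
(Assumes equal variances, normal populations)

Pooled variance: s²_p = [32×11² + 23×13²]/(55) = 141.0727
s_p = 11.8774
SE = s_p×√(1/n₁ + 1/n₂) = 11.8774×√(1/33 + 1/24) = 3.1864
t = (x̄₁ - x̄₂)/SE = (71 - 76)/3.1864 = -1.5692
df = 55, t-critical = ±2.668
Decision: fail to reject H₀

Answer: t = -1.5692, fail to reject H₀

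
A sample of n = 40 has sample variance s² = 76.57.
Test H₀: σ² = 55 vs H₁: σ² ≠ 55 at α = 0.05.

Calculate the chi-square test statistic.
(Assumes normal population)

df = n - 1 = 39
χ² = (n-1)s²/σ₀² = 39×76.57/55 = 54.2951
Critical values: χ²_{0.975,39} = 23.654, χ²_{0.025,39} = 58.120
Rejection region: χ² < 23.654 or χ² > 58.120
Decision: fail to reject H₀

Answer: χ² = 54.2951, fail to reject H₀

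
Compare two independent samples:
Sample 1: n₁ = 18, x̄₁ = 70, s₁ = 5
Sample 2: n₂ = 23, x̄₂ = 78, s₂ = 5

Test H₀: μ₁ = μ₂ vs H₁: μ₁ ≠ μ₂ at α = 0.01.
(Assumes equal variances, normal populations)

Pooled variance: s²_p = [17×5² + 22×5²]/(39) = 25.0000
s_p = 5.0000
SE = s_p×√(1/n₁ + 1/n₂) = 5.0000×√(1/18 + 1/23) = 1.5735
t = (x̄₁ - x̄₂)/SE = (70 - 78)/1.5735 = -5.0842
df = 39, t-critical = ±2.708
Decision: reject H₀

Answer: t = -5.0842, reject H₀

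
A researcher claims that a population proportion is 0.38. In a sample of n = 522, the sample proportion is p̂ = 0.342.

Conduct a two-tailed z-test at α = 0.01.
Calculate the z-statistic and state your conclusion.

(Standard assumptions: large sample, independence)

Answer: z = -1.7887, fail to reject H₀

Derivation:
H₀: p = 0.38, H₁: p ≠ 0.38
Standard error: SE = √(p₀(1-p₀)/n) = √(0.38×0.62/522) = 0.021245
z-statistic: z = (p̂ - p₀)/SE = (0.342 - 0.38)/0.021245 = -1.7887
Critical value: z_0.005 = ±2.576
p-value = 0.0737
Decision: fail to reject H₀ at α = 0.01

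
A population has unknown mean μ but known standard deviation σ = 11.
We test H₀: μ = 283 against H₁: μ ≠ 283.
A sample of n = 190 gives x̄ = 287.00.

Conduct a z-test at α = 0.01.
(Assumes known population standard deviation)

Standard error: SE = σ/√n = 11/√190 = 0.7980
z-statistic: z = (x̄ - μ₀)/SE = (287.00 - 283)/0.7980 = 5.0125
Critical value: ±2.576
p-value < 0.0001
Decision: reject H₀

Answer: z = 5.0125, reject H₀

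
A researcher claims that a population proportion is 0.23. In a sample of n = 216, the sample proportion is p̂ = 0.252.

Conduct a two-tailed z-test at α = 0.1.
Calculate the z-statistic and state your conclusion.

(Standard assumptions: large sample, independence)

H₀: p = 0.23, H₁: p ≠ 0.23
Standard error: SE = √(p₀(1-p₀)/n) = √(0.23×0.77/216) = 0.028634
z-statistic: z = (p̂ - p₀)/SE = (0.252 - 0.23)/0.028634 = 0.7683
Critical value: z_0.05 = ±1.645
p-value = 0.4423
Decision: fail to reject H₀ at α = 0.1

Answer: z = 0.7683, fail to reject H₀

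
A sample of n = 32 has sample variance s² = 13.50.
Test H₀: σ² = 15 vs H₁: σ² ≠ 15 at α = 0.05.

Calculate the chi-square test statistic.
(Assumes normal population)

Answer: χ² = 27.9000, fail to reject H₀

Derivation:
df = n - 1 = 31
χ² = (n-1)s²/σ₀² = 31×13.50/15 = 27.9000
Critical values: χ²_{0.975,31} = 17.539, χ²_{0.025,31} = 48.232
Rejection region: χ² < 17.539 or χ² > 48.232
Decision: fail to reject H₀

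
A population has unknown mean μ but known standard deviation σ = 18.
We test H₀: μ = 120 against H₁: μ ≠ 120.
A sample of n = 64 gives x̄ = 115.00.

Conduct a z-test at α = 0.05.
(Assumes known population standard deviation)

Answer: z = -2.2222, reject H₀

Derivation:
Standard error: SE = σ/√n = 18/√64 = 2.2500
z-statistic: z = (x̄ - μ₀)/SE = (115.00 - 120)/2.2500 = -2.2222
Critical value: ±1.960
p-value = 0.0263
Decision: reject H₀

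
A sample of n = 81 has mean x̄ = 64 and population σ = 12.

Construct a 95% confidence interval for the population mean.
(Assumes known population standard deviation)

Confidence level: 95%, α = 0.05
z_0.025 = 1.960
SE = σ/√n = 12/√81 = 1.3333
Margin of error = 1.960 × 1.3333 = 2.6133
CI: x̄ ± margin = 64 ± 2.6133
CI: (61.3867, 66.6133)

Answer: (61.3867, 66.6133)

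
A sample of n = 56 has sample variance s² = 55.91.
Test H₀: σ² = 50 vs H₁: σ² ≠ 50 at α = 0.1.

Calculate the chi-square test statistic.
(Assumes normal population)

Answer: χ² = 61.5010, fail to reject H₀

Derivation:
df = n - 1 = 55
χ² = (n-1)s²/σ₀² = 55×55.91/50 = 61.5010
Critical values: χ²_{0.95,55} = 38.958, χ²_{0.05,55} = 73.311
Rejection region: χ² < 38.958 or χ² > 73.311
Decision: fail to reject H₀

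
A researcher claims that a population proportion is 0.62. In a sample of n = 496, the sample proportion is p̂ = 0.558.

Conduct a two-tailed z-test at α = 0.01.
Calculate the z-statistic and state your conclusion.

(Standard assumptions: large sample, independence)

H₀: p = 0.62, H₁: p ≠ 0.62
Standard error: SE = √(p₀(1-p₀)/n) = √(0.62×0.38/496) = 0.021794
z-statistic: z = (p̂ - p₀)/SE = (0.558 - 0.62)/0.021794 = -2.8448
Critical value: z_0.005 = ±2.576
p-value = 0.0044
Decision: reject H₀ at α = 0.01

Answer: z = -2.8448, reject H₀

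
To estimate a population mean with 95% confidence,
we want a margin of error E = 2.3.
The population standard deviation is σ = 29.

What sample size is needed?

Answer: n = 611

Derivation:
z_0.025 = 1.960
n = (z×σ/E)² = (1.960×29/2.3)²
n = 610.7345
Round up: n = 611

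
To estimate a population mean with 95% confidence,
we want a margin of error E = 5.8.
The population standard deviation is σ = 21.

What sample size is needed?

z_0.025 = 1.960
n = (z×σ/E)² = (1.960×21/5.8)²
n = 50.3610
Round up: n = 51

Answer: n = 51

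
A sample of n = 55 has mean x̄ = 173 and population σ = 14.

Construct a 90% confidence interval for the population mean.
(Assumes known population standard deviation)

Confidence level: 90%, α = 0.1
z_0.05 = 1.645
SE = σ/√n = 14/√55 = 1.8878
Margin of error = 1.645 × 1.8878 = 3.1054
CI: x̄ ± margin = 173 ± 3.1054
CI: (169.8946, 176.1054)

Answer: (169.8946, 176.1054)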